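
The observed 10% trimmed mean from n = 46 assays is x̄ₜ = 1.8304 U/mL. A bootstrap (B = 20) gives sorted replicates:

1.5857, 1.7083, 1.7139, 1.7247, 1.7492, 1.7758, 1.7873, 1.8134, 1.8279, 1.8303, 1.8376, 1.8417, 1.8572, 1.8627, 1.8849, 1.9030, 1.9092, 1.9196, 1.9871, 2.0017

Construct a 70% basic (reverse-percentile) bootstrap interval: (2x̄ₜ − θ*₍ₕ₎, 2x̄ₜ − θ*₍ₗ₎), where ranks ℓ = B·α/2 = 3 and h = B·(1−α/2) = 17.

(1.7516, 1.9469)

Percentile endpoints at ranks 3 and 17: θ*₍3₎ = 1.7139, θ*₍17₎ = 1.9092.
Basic interval reflects these around x̄ₜ:
  lower = 2 × 1.8304 − 1.9092 = 1.7516
  upper = 2 × 1.8304 − 1.7139 = 1.9469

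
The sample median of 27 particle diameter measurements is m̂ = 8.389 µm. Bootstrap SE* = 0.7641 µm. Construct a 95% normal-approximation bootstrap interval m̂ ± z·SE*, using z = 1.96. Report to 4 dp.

Margin = 1.96 × 0.7641 = 1.49764
Interval: 8.389 ± 1.49764

(6.8914, 9.8866)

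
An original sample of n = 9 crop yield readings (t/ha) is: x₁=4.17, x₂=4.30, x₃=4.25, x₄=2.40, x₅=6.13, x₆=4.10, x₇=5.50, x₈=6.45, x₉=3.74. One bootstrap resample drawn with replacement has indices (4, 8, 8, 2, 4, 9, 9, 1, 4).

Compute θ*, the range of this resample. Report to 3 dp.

Resample values: 2.40, 6.45, 6.45, 4.30, 2.40, 3.74, 3.74, 4.17, 2.40.
Range = 6.45 − 2.40 = 4.050

θ* = 4.050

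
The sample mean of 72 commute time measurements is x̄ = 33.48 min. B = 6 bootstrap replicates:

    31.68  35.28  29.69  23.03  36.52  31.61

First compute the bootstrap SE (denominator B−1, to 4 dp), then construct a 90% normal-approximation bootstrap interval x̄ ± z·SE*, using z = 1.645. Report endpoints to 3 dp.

(25.614, 41.346)

Mean of replicates = 31.3017; sum of squared deviations = 114.3143; SE* = √(114.3143/5) = 4.7815
Margin = 1.645 × 4.7815 = 7.8656
Interval: 33.48 ± 7.8656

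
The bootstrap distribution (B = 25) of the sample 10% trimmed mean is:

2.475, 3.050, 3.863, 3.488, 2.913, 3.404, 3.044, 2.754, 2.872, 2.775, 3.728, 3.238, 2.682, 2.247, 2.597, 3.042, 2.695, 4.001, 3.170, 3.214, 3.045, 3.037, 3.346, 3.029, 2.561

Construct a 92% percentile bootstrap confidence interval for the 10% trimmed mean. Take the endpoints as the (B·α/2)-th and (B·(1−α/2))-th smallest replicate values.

(2.247, 3.863)

Sorted replicates: 2.247, 2.475, 2.561, 2.597, 2.682, 2.695, 2.754, 2.775, 2.872, 2.913, 3.029, 3.037, 3.042, 3.044, 3.045, 3.050, 3.170, 3.214, 3.238, 3.346, 3.404, 3.488, 3.728, 3.863, 4.001
α = 0.08; lower rank = 25 × 0.040 = 1; upper rank = 25 × 0.960 = 24.
The 1st smallest replicate is 2.247; the 24th is 3.863.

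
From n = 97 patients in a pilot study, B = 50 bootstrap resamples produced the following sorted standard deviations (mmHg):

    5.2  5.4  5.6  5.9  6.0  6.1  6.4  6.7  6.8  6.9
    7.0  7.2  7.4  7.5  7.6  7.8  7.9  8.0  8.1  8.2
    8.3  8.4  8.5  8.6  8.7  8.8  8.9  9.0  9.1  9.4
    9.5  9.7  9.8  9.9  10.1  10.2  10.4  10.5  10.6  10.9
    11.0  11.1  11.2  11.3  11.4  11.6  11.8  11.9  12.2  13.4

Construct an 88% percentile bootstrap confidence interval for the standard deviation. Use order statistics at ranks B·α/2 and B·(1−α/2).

α = 0.12; lower rank = 50 × 0.060 = 3; upper rank = 50 × 0.940 = 47.
The 3rd smallest replicate is 5.6; the 47th is 11.8.

(5.6, 11.8)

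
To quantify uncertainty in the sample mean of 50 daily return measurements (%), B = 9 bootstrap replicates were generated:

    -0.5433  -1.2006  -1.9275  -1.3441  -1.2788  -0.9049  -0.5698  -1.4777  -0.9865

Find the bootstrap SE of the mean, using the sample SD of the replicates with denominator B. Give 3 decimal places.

SE* = 0.416

Bootstrap SE is the standard deviation of the 9 replicate means.
Mean of replicates: ((-0.5433) + (-1.2006) + (-1.9275) + (-1.3441) + (-1.2788) + (-0.9049) + (-0.5698) + (-1.4777) + (-0.9865)) / 9 = -10.23320 / 9 = -1.13702
Sum of squared deviations: (+0.59372)² + (−0.06358)² + (−0.79048)² + (−0.20708)² + (−0.14178)² + (+0.23212)² + (+0.56722)² + (−0.34068)² + (+0.15052)² = 1.55873
Variance = 1.55873 / 9 = 0.17319
SE* = √0.17319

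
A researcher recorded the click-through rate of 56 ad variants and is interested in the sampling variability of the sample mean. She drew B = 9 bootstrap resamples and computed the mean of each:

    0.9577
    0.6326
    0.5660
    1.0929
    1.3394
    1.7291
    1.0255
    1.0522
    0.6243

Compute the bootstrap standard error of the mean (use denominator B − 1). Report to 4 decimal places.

Bootstrap SE is the standard deviation of the 9 replicate means.
Mean of replicates: (0.9577 + 0.6326 + 0.5660 + 1.0929 + 1.3394 + 1.7291 + 1.0255 + 1.0522 + 0.6243) / 9 = 9.01970 / 9 = 1.00219
Sum of squared deviations: (−0.04449)² + (−0.36959)² + (−0.43619)² + (+0.09071)² + (+0.33721)² + (+0.72691)² + (+0.02331)² + (+0.05001)² + (−0.37789)² = 1.12502
Variance = 1.12502 / 8 = 0.14063
SE* = √0.14063

SE* = 0.3750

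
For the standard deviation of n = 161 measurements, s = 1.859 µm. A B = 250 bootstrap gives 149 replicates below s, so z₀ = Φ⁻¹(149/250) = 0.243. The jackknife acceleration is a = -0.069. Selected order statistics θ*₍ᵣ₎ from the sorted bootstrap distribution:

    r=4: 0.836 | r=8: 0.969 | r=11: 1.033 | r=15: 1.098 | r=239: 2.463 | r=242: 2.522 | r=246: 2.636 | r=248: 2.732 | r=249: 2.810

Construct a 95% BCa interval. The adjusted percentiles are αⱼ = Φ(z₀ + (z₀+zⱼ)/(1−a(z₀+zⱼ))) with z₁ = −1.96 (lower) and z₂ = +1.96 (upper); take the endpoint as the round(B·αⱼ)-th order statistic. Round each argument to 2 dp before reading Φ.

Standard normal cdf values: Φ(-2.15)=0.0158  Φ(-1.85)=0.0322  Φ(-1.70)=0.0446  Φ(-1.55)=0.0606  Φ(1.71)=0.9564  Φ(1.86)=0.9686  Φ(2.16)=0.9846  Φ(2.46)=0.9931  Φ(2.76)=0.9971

(1.033, 2.636)

Lower: z₀ + z₁ = 0.243 + (-1.960) = -1.717; 1 − a(z₀+z₁) = 1 − (-0.069)(-1.717) = 0.8815; argument = 0.243 + (-1.717)/0.8815 = -1.7048 → -1.70.
α₁ = Φ(-1.70) = 0.0446; rank = round(250 × 0.0446) = 11; θ*₍11₎ = 1.033.
Upper: z₀ + z₂ = 2.203; 1 − a(z₀+z₂) = 1.1520; argument = 2.1553 → 2.16; α₂ = 0.9846; rank = 246; θ*₍246₎ = 2.636.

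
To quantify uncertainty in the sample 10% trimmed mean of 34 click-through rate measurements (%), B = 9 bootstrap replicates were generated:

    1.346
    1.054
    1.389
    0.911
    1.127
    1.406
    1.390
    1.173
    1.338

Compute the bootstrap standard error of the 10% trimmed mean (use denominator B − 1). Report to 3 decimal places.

Bootstrap SE is the standard deviation of the 9 replicate 10% trimmed means.
Mean of replicates: (1.346 + 1.054 + 1.389 + 0.911 + 1.127 + 1.406 + 1.390 + 1.173 + 1.338) / 9 = 11.1340 / 9 = 1.2371
Sum of squared deviations: (+0.1089)² + (−0.1831)² + (+0.1519)² + (−0.3261)² + (−0.1101)² + (+0.1689)² + (+0.1529)² + (−0.0641)² + (+0.1009)² = 0.2531
Variance = 0.2531 / 8 = 0.0316
SE* = √0.0316

SE* = 0.178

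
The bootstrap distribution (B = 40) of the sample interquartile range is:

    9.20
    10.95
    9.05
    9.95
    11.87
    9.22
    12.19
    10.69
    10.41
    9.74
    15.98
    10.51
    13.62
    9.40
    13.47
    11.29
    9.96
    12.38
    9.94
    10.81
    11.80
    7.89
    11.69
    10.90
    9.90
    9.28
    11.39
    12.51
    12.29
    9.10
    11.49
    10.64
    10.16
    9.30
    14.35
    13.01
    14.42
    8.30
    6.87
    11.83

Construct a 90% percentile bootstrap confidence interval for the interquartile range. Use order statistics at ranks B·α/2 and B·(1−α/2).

Sorted replicates: 6.87, 7.89, 8.30, 9.05, 9.10, 9.20, 9.22, 9.28, 9.30, 9.40, 9.74, 9.90, 9.94, 9.95, 9.96, 10.16, 10.41, 10.51, 10.64, 10.69, 10.81, 10.90, 10.95, 11.29, 11.39, 11.49, 11.69, 11.80, 11.83, 11.87, 12.19, 12.29, 12.38, 12.51, 13.01, 13.47, 13.62, 14.35, 14.42, 15.98
α = 0.10; lower rank = 40 × 0.050 = 2; upper rank = 40 × 0.950 = 38.
The 2nd smallest replicate is 7.89; the 38th is 14.35.

(7.89, 14.35)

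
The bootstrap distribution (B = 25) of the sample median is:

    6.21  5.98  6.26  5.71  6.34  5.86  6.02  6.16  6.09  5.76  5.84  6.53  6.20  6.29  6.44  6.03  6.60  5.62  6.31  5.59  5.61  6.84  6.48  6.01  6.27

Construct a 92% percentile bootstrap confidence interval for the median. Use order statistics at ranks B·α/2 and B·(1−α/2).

Sorted replicates: 5.59, 5.61, 5.62, 5.71, 5.76, 5.84, 5.86, 5.98, 6.01, 6.02, 6.03, 6.09, 6.16, 6.20, 6.21, 6.26, 6.27, 6.29, 6.31, 6.34, 6.44, 6.48, 6.53, 6.60, 6.84
α = 0.08; lower rank = 25 × 0.040 = 1; upper rank = 25 × 0.960 = 24.
The 1st smallest replicate is 5.59; the 24th is 6.60.

(5.59, 6.60)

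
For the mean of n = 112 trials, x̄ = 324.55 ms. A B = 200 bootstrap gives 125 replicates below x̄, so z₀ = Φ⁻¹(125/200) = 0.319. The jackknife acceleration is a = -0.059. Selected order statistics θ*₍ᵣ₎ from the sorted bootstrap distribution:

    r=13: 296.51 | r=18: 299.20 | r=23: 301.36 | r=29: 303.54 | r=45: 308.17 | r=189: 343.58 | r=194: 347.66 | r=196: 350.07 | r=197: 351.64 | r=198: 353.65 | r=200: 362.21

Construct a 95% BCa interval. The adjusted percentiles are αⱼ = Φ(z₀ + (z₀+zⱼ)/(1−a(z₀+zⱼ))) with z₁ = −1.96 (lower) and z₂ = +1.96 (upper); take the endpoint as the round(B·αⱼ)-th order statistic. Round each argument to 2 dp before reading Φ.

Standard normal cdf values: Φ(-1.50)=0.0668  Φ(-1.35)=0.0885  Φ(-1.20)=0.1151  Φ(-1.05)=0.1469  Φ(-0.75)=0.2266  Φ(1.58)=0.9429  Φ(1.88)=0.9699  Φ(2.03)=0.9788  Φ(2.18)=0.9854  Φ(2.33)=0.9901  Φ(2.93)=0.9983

Lower: z₀ + z₁ = 0.319 + (-1.960) = -1.641; 1 − a(z₀+z₁) = 1 − (-0.059)(-1.641) = 0.9032; argument = 0.319 + (-1.641)/0.9032 = -1.4979 → -1.50.
α₁ = Φ(-1.50) = 0.0668; rank = round(200 × 0.0668) = 13; θ*₍13₎ = 296.51.
Upper: z₀ + z₂ = 2.279; 1 − a(z₀+z₂) = 1.1345; argument = 2.3279 → 2.33; α₂ = 0.9901; rank = 198; θ*₍198₎ = 353.65.

(296.51, 353.65)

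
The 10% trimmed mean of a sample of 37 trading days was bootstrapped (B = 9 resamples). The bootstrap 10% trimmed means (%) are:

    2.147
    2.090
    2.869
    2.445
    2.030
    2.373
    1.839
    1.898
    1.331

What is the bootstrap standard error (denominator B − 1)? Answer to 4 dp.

SE* = 0.4317

Bootstrap SE is the standard deviation of the 9 replicate 10% trimmed means.
Mean of replicates: (2.147 + 2.090 + 2.869 + 2.445 + 2.030 + 2.373 + 1.839 + 1.898 + 1.331) / 9 = 19.02200 / 9 = 2.11356
Sum of squared deviations: (+0.03344)² + (−0.02356)² + (+0.75544)² + (+0.33144)² + (−0.08356)² + (+0.25944)² + (−0.27456)² + (−0.21556)² + (−0.78256)² = 1.49076
Variance = 1.49076 / 8 = 0.18634
SE* = √0.18634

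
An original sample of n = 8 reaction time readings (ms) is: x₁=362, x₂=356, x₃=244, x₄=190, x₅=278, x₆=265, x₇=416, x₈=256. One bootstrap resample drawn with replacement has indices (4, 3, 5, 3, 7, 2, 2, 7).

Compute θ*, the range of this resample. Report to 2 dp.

Resample values: 190, 244, 278, 244, 416, 356, 356, 416.
Range = 416 − 190 = 226.00

θ* = 226.00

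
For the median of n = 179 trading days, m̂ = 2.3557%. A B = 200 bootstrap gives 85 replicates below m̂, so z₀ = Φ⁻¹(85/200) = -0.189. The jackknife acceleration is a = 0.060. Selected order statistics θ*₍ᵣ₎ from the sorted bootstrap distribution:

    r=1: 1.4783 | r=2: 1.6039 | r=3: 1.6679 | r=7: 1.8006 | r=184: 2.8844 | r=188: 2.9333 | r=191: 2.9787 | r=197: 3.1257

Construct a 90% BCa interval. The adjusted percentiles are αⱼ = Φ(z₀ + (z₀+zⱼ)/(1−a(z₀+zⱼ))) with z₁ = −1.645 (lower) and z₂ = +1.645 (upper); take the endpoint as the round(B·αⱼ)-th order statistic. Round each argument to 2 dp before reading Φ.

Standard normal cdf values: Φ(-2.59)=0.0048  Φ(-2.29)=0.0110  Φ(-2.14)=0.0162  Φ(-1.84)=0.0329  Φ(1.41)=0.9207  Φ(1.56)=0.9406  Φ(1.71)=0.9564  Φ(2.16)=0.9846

(1.8006, 2.8844)

Lower: z₀ + z₁ = -0.189 + (-1.645) = -1.834; 1 − a(z₀+z₁) = 1 − (0.060)(-1.834) = 1.1100; argument = -0.189 + (-1.834)/1.1100 = -1.8412 → -1.84.
α₁ = Φ(-1.84) = 0.0329; rank = round(200 × 0.0329) = 7; θ*₍7₎ = 1.8006.
Upper: z₀ + z₂ = 1.456; 1 − a(z₀+z₂) = 0.9126; argument = 1.4064 → 1.41; α₂ = 0.9207; rank = 184; θ*₍184₎ = 2.8844.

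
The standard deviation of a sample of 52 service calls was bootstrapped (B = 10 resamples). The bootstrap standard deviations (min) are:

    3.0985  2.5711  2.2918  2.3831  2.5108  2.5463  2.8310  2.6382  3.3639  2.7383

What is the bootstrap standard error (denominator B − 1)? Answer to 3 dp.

Bootstrap SE is the standard deviation of the 10 replicate standard deviations.
Mean of replicates: (3.0985 + 2.5711 + 2.2918 + 2.3831 + 2.5108 + 2.5463 + 2.8310 + 2.6382 + 3.3639 + 2.7383) / 10 = 26.97300 / 10 = 2.69730
Sum of squared deviations: (+0.40120)² + (−0.12620)² + (−0.40550)² + (−0.31420)² + (−0.18650)² + (−0.15100)² + (+0.13370)² + (−0.05910)² + (+0.66660)² + (+0.04100)² = 0.96503
Variance = 0.96503 / 9 = 0.10723
SE* = √0.10723

SE* = 0.327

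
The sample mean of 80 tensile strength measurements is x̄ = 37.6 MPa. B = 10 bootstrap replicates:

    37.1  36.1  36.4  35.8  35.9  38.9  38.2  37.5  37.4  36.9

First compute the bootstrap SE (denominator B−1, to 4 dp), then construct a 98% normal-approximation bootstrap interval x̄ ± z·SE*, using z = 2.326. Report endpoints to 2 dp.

(35.24, 39.96)

Mean of replicates = 37.0200; sum of squared deviations = 9.2960; SE* = √(9.2960/9) = 1.0163
Margin = 2.326 × 1.0163 = 2.364
Interval: 37.6 ± 2.364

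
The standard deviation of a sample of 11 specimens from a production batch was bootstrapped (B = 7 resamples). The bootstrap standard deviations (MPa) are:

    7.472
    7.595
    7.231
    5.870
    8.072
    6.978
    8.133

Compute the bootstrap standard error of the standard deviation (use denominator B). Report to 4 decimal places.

Bootstrap SE is the standard deviation of the 7 replicate standard deviations.
Mean of replicates: (7.472 + 7.595 + 7.231 + 5.870 + 8.072 + 6.978 + 8.133) / 7 = 51.35100 / 7 = 7.33586
Sum of squared deviations: (+0.13614)² + (+0.25914)² + (−0.10486)² + (−1.46586)² + (+0.73614)² + (−0.35786)² + (+0.79714)² = 3.55083
Variance = 3.55083 / 7 = 0.50726
SE* = √0.50726

SE* = 0.7122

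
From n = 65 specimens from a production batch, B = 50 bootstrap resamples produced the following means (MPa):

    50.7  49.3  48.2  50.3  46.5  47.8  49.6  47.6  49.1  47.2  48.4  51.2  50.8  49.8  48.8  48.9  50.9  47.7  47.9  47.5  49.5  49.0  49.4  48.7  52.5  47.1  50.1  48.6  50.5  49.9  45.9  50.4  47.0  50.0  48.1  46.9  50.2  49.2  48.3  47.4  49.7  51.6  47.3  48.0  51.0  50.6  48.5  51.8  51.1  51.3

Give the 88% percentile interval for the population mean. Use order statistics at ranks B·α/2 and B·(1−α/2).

Sorted replicates: 45.9, 46.5, 46.9, 47.0, 47.1, 47.2, 47.3, 47.4, 47.5, 47.6, 47.7, 47.8, 47.9, 48.0, 48.1, 48.2, 48.3, 48.4, 48.5, 48.6, 48.7, 48.8, 48.9, 49.0, 49.1, 49.2, 49.3, 49.4, 49.5, 49.6, 49.7, 49.8, 49.9, 50.0, 50.1, 50.2, 50.3, 50.4, 50.5, 50.6, 50.7, 50.8, 50.9, 51.0, 51.1, 51.2, 51.3, 51.6, 51.8, 52.5
α = 0.12; lower rank = 50 × 0.060 = 3; upper rank = 50 × 0.940 = 47.
The 3rd smallest replicate is 46.9; the 47th is 51.3.

(46.9, 51.3)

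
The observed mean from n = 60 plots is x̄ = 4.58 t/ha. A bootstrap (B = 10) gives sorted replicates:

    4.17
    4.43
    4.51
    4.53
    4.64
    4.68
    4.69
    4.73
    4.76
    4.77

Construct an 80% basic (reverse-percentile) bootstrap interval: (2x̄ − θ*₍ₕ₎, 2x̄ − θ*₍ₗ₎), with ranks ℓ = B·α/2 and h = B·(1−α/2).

(4.40, 4.99)

Percentile endpoints at ranks 1 and 9: θ*₍1₎ = 4.17, θ*₍9₎ = 4.76.
Basic interval reflects these around x̄:
  lower = 2 × 4.58 − 4.76 = 4.40
  upper = 2 × 4.58 − 4.17 = 4.99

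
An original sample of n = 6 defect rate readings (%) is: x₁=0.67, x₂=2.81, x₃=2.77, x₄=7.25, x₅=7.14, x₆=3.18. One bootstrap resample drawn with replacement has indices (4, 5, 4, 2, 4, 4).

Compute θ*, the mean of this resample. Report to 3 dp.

θ* = 6.492

Resample values: 7.25, 7.14, 7.25, 2.81, 7.25, 7.25.
Mean = (7.25 + 7.14 + 7.25 + 2.81 + 7.25 + 7.25) / 6 = 38.950 / 6 = 6.492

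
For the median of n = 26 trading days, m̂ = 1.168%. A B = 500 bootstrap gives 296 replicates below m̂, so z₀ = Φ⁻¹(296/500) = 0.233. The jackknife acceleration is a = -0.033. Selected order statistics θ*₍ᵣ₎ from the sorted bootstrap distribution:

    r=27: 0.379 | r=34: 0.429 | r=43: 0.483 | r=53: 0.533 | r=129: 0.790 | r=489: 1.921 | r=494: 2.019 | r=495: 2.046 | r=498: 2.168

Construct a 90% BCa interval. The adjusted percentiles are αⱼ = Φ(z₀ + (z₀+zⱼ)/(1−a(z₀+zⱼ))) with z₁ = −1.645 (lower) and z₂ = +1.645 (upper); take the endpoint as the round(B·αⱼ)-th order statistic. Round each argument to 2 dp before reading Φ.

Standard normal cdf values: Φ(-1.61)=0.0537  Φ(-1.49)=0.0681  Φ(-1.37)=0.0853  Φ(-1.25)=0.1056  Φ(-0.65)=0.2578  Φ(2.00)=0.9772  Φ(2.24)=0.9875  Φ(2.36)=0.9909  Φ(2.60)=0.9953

(0.533, 1.921)

Lower: z₀ + z₁ = 0.233 + (-1.645) = -1.412; 1 − a(z₀+z₁) = 1 − (-0.033)(-1.412) = 0.9534; argument = 0.233 + (-1.412)/0.9534 = -1.2480 → -1.25.
α₁ = Φ(-1.25) = 0.1056; rank = round(500 × 0.1056) = 53; θ*₍53₎ = 0.533.
Upper: z₀ + z₂ = 1.878; 1 − a(z₀+z₂) = 1.0620; argument = 2.0014 → 2.00; α₂ = 0.9772; rank = 489; θ*₍489₎ = 1.921.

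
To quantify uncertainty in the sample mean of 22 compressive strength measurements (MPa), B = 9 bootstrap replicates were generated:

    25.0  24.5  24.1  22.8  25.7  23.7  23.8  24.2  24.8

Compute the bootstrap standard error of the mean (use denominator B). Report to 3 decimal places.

Bootstrap SE is the standard deviation of the 9 replicate means.
Mean of replicates: (25.0 + 24.5 + 24.1 + 22.8 + 25.7 + 23.7 + 23.8 + 24.2 + 24.8) / 9 = 218.6000 / 9 = 24.2889
Sum of squared deviations: (+0.7111)² + (+0.2111)² + (−0.1889)² + (−1.4889)² + (+1.4111)² + (−0.5889)² + (−0.4889)² + (−0.0889)² + (+0.5111)² = 5.6489
Variance = 5.6489 / 9 = 0.6277
SE* = √0.6277

SE* = 0.792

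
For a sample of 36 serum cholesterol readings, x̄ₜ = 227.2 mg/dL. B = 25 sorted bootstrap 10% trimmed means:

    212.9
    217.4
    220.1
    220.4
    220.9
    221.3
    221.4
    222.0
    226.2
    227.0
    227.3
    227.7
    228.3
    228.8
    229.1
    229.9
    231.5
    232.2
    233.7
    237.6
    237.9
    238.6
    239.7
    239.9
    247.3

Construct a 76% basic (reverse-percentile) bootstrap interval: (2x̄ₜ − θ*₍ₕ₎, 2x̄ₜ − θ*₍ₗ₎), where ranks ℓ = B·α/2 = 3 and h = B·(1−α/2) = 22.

Percentile endpoints at ranks 3 and 22: θ*₍3₎ = 220.1, θ*₍22₎ = 238.6.
Basic interval reflects these around x̄ₜ:
  lower = 2 × 227.2 − 238.6 = 215.8
  upper = 2 × 227.2 − 220.1 = 234.3

(215.8, 234.3)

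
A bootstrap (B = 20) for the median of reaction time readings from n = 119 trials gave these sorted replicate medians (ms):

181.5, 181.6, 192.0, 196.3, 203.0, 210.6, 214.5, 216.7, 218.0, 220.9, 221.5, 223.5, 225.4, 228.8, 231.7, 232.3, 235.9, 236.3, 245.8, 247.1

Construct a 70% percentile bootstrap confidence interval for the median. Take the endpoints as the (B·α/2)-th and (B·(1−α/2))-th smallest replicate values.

α = 0.30; lower rank = 20 × 0.150 = 3; upper rank = 20 × 0.850 = 17.
The 3rd smallest replicate is 192.0; the 17th is 235.9.

(192.0, 235.9)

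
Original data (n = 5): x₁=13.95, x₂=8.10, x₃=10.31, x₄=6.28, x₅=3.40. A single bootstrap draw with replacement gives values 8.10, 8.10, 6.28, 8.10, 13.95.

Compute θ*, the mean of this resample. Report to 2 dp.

Mean = (8.10 + 8.10 + 6.28 + 8.10 + 13.95) / 5 = 44.530 / 5 = 8.91

θ* = 8.91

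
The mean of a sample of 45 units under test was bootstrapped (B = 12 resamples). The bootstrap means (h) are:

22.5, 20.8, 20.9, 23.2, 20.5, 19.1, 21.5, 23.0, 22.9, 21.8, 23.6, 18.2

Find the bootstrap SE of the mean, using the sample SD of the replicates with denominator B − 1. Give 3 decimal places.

SE* = 1.681

Bootstrap SE is the standard deviation of the 12 replicate means.
Mean of replicates: (22.5 + 20.8 + 20.9 + 23.2 + 20.5 + 19.1 + 21.5 + 23.0 + 22.9 + 21.8 + 23.6 + 18.2) / 12 = 258.0000 / 12 = 21.5000
Sum of squared deviations: (+1.0000)² + (−0.7000)² + (−0.6000)² + (+1.7000)² + (−1.0000)² + (−2.4000)² + (+0.0000)² + (+1.5000)² + (+1.4000)² + (+0.3000)² + (+2.1000)² + (−3.3000)² = 31.1000
Variance = 31.1000 / 11 = 2.8273
SE* = √2.8273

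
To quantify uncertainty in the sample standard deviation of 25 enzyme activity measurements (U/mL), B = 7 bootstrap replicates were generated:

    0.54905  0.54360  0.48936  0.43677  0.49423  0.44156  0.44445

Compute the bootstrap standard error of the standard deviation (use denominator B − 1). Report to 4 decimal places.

SE* = 0.0474

Bootstrap SE is the standard deviation of the 7 replicate standard deviations.
Mean of replicates: (0.54905 + 0.54360 + 0.48936 + 0.43677 + 0.49423 + 0.44156 + 0.44445) / 7 = 3.399020 / 7 = 0.485574
Sum of squared deviations: (+0.063476)² + (+0.058026)² + (+0.003786)² + (−0.048804)² + (+0.008656)² + (−0.044014)² + (−0.041124)² = 0.013496
Variance = 0.013496 / 6 = 0.002249
SE* = √0.002249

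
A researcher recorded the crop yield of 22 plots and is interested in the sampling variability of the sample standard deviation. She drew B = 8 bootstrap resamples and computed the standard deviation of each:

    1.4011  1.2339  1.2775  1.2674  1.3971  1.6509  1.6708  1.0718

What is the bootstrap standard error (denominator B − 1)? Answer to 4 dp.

Bootstrap SE is the standard deviation of the 8 replicate standard deviations.
Mean of replicates: (1.4011 + 1.2339 + 1.2775 + 1.2674 + 1.3971 + 1.6509 + 1.6708 + 1.0718) / 8 = 10.97050 / 8 = 1.37131
Sum of squared deviations: (+0.02979)² + (−0.13741)² + (−0.09381)² + (−0.10391)² + (+0.02579)² + (+0.27959)² + (+0.29949)² + (−0.29951)² = 0.29760
Variance = 0.29760 / 7 = 0.04251
SE* = √0.04251

SE* = 0.2062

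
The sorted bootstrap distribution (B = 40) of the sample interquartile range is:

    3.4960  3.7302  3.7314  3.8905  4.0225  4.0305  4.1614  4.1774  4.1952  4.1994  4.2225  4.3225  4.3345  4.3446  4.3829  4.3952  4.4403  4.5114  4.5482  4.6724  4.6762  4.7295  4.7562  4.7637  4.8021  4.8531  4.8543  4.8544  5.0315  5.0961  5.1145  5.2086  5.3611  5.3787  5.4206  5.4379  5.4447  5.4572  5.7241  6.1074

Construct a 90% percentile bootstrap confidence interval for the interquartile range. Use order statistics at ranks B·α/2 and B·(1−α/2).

α = 0.10; lower rank = 40 × 0.050 = 2; upper rank = 40 × 0.950 = 38.
The 2nd smallest replicate is 3.7302; the 38th is 5.4572.

(3.7302, 5.4572)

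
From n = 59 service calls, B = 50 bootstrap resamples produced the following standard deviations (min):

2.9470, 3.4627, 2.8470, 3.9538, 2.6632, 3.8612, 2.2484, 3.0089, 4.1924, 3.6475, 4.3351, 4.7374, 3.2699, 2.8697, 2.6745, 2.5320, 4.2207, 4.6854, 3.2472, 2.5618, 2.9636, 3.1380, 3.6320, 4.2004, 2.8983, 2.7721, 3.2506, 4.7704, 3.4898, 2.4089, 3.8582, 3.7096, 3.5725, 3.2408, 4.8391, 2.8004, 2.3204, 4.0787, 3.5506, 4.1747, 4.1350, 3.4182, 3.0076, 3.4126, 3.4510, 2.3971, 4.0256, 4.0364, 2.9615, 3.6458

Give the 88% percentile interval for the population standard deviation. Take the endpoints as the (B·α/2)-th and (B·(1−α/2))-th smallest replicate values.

(2.3971, 4.6854)

Sorted replicates: 2.2484, 2.3204, 2.3971, 2.4089, 2.5320, 2.5618, 2.6632, 2.6745, 2.7721, 2.8004, 2.8470, 2.8697, 2.8983, 2.9470, 2.9615, 2.9636, 3.0076, 3.0089, 3.1380, 3.2408, 3.2472, 3.2506, 3.2699, 3.4126, 3.4182, 3.4510, 3.4627, 3.4898, 3.5506, 3.5725, 3.6320, 3.6458, 3.6475, 3.7096, 3.8582, 3.8612, 3.9538, 4.0256, 4.0364, 4.0787, 4.1350, 4.1747, 4.1924, 4.2004, 4.2207, 4.3351, 4.6854, 4.7374, 4.7704, 4.8391
α = 0.12; lower rank = 50 × 0.060 = 3; upper rank = 50 × 0.940 = 47.
The 3rd smallest replicate is 2.3971; the 47th is 4.6854.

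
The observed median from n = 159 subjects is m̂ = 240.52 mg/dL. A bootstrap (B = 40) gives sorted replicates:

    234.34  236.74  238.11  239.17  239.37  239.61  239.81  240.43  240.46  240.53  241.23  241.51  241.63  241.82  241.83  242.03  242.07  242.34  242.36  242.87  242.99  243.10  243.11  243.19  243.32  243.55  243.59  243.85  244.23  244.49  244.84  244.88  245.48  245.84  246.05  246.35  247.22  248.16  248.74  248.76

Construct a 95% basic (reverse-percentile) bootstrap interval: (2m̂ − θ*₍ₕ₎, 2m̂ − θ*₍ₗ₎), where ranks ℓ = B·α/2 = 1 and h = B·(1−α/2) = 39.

Percentile endpoints at ranks 1 and 39: θ*₍1₎ = 234.34, θ*₍39₎ = 248.74.
Basic interval reflects these around m̂:
  lower = 2 × 240.52 − 248.74 = 232.30
  upper = 2 × 240.52 − 234.34 = 246.70

(232.30, 246.70)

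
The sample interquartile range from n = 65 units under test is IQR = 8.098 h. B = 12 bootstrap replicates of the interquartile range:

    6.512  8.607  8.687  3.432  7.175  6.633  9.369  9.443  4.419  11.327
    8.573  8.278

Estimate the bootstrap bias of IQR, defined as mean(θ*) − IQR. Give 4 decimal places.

mean(θ*) = (6.512 + 8.607 + 8.687 + 3.432 + 7.175 + 6.633 + 9.369 + 9.443 + 4.419 + 11.327 + 8.573 + 8.278) / 12 = 7.70458
bias = 7.70458 − 8.098

bias = −0.3934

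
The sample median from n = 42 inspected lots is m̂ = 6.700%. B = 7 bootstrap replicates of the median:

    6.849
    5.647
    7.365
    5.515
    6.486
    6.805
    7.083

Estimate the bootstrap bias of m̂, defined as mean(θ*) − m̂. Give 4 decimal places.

mean(θ*) = (6.849 + 5.647 + 7.365 + 5.515 + 6.486 + 6.805 + 7.083) / 7 = 6.53571
bias = 6.53571 − 6.700

bias = −0.1643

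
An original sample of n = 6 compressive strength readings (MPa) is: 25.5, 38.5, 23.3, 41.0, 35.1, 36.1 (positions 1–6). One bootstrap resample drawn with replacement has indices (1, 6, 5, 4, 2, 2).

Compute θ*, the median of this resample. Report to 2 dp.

Resample values: 25.5, 36.1, 35.1, 41.0, 38.5, 38.5.
Sorted: 25.5, 35.1, 36.1, 38.5, 38.5, 41.0
Median = average of the two middle values = 37.30

θ* = 37.30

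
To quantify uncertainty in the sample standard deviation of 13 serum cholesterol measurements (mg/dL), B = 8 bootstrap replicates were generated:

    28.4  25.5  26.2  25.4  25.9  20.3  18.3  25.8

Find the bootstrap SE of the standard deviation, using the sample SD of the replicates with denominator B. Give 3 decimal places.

Bootstrap SE is the standard deviation of the 8 replicate standard deviations.
Mean of replicates: (28.4 + 25.5 + 26.2 + 25.4 + 25.9 + 20.3 + 18.3 + 25.8) / 8 = 195.8000 / 8 = 24.4750
Sum of squared deviations: (+3.9250)² + (+1.0250)² + (+1.7250)² + (+0.9250)² + (+1.4250)² + (−4.1750)² + (−6.1750)² + (+1.3250)² = 79.6350
Variance = 79.6350 / 8 = 9.9544
SE* = √9.9544

SE* = 3.155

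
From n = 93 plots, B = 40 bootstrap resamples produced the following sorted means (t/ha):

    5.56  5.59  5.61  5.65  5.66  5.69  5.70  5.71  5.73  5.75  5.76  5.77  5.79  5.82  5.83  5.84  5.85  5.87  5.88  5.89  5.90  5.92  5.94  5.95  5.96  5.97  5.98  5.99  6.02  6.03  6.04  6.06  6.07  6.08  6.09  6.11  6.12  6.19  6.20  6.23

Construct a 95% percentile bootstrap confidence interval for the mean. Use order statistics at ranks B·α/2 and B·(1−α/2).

(5.56, 6.20)

α = 0.05; lower rank = 40 × 0.025 = 1; upper rank = 40 × 0.975 = 39.
The 1st smallest replicate is 5.56; the 39th is 6.20.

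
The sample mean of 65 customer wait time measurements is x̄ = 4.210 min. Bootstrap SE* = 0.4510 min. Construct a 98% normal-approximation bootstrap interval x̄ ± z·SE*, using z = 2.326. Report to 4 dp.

(3.1610, 5.2590)

Margin = 2.326 × 0.4510 = 1.04903
Interval: 4.210 ± 1.04903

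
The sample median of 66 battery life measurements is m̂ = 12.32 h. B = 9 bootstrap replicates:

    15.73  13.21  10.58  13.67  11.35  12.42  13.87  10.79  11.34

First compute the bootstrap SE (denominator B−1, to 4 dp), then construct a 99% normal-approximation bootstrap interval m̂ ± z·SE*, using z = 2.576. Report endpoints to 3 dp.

Mean of replicates = 12.5511; sum of squared deviations = 23.4443; SE* = √(23.4443/8) = 1.7119
Margin = 2.576 × 1.7119 = 4.4099
Interval: 12.32 ± 4.4099

(7.910, 16.730)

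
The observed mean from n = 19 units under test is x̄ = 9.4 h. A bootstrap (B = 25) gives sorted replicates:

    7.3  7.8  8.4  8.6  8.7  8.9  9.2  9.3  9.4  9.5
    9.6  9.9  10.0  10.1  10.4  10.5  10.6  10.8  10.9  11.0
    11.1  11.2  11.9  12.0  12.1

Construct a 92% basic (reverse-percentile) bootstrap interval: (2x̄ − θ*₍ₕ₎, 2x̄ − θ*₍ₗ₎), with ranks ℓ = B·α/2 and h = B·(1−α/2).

Percentile endpoints at ranks 1 and 24: θ*₍1₎ = 7.3, θ*₍24₎ = 12.0.
Basic interval reflects these around x̄:
  lower = 2 × 9.4 − 12.0 = 6.8
  upper = 2 × 9.4 − 7.3 = 11.5

(6.8, 11.5)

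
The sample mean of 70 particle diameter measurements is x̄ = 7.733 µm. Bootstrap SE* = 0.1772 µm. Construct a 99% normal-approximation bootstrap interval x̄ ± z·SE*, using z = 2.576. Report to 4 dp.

(7.2765, 8.1895)

Margin = 2.576 × 0.1772 = 0.45647
Interval: 7.733 ± 0.45647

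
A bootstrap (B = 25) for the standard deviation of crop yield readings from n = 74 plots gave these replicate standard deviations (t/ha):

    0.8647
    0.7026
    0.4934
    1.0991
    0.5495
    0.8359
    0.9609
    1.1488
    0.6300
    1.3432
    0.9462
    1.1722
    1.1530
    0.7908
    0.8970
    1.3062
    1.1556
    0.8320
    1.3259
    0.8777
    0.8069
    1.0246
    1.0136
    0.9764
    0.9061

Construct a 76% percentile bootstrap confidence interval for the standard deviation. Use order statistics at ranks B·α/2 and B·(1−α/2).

(0.6300, 1.1722)

Sorted replicates: 0.4934, 0.5495, 0.6300, 0.7026, 0.7908, 0.8069, 0.8320, 0.8359, 0.8647, 0.8777, 0.8970, 0.9061, 0.9462, 0.9609, 0.9764, 1.0136, 1.0246, 1.0991, 1.1488, 1.1530, 1.1556, 1.1722, 1.3062, 1.3259, 1.3432
α = 0.24; lower rank = 25 × 0.120 = 3; upper rank = 25 × 0.880 = 22.
The 3rd smallest replicate is 0.6300; the 22nd is 1.1722.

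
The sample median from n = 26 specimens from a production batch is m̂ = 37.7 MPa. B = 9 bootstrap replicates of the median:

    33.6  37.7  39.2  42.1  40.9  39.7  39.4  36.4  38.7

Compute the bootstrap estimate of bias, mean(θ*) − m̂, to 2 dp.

bias = +0.93

mean(θ*) = (33.6 + 37.7 + 39.2 + 42.1 + 40.9 + 39.7 + 39.4 + 36.4 + 38.7) / 9 = 38.633
bias = 38.633 − 37.7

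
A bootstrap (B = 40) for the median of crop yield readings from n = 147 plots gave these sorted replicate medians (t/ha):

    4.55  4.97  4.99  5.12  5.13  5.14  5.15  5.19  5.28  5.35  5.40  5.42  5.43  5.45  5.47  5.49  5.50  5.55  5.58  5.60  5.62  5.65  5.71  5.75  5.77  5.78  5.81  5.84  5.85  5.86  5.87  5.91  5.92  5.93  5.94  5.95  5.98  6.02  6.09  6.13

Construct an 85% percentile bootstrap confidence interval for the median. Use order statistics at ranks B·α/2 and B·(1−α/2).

(4.99, 5.98)

α = 0.15; lower rank = 40 × 0.075 = 3; upper rank = 40 × 0.925 = 37.
The 3rd smallest replicate is 4.99; the 37th is 5.98.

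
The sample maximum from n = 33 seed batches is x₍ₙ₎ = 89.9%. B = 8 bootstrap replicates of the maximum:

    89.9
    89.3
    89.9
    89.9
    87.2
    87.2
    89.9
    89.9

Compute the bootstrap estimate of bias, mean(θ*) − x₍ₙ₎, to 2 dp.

bias = −0.75

mean(θ*) = (89.9 + 89.3 + 89.9 + 89.9 + 87.2 + 87.2 + 89.9 + 89.9) / 8 = 89.150
bias = 89.150 − 89.9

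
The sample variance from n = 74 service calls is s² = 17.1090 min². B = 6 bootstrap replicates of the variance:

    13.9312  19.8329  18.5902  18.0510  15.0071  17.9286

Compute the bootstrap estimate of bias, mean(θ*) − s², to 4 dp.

mean(θ*) = (13.9312 + 19.8329 + 18.5902 + 18.0510 + 15.0071 + 17.9286) / 6 = 17.22350
bias = 17.22350 − 17.1090

bias = +0.1145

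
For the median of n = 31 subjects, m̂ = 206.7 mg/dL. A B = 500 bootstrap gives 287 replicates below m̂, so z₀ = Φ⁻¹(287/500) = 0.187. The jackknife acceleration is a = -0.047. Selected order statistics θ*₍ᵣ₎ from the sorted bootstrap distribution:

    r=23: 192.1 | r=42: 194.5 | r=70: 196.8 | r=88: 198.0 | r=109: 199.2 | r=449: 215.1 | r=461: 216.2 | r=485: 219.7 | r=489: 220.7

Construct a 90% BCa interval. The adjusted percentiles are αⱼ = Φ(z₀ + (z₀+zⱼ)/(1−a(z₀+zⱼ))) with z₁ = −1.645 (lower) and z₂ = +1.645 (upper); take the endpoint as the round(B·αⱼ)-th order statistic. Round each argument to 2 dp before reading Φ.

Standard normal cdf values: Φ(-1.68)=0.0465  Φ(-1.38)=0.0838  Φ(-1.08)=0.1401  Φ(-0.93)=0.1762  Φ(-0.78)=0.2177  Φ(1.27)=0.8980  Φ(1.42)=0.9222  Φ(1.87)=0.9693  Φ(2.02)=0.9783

(194.5, 219.7)

Lower: z₀ + z₁ = 0.187 + (-1.645) = -1.458; 1 − a(z₀+z₁) = 1 − (-0.047)(-1.458) = 0.9315; argument = 0.187 + (-1.458)/0.9315 = -1.3783 → -1.38.
α₁ = Φ(-1.38) = 0.0838; rank = round(500 × 0.0838) = 42; θ*₍42₎ = 194.5.
Upper: z₀ + z₂ = 1.832; 1 − a(z₀+z₂) = 1.0861; argument = 1.8738 → 1.87; α₂ = 0.9693; rank = 485; θ*₍485₎ = 219.7.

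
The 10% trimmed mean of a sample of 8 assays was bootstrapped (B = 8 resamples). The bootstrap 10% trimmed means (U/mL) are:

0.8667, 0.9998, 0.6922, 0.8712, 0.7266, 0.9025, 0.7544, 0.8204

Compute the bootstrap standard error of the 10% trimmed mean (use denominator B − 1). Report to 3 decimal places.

Bootstrap SE is the standard deviation of the 8 replicate 10% trimmed means.
Mean of replicates: (0.8667 + 0.9998 + 0.6922 + 0.8712 + 0.7266 + 0.9025 + 0.7544 + 0.8204) / 8 = 6.63380 / 8 = 0.82922
Sum of squared deviations: (+0.03748)² + (+0.17058)² + (−0.13702)² + (+0.04197)² + (−0.10262)² + (+0.07327)² + (−0.07483)² + (−0.00882)² = 0.07262
Variance = 0.07262 / 7 = 0.01037
SE* = √0.01037

SE* = 0.102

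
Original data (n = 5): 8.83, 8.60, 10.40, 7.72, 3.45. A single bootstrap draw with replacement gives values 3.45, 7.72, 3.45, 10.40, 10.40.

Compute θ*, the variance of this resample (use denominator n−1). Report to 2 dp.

θ* = 12.20

Mean = 7.0840; sum of squared deviations = 48.8081
s² = 48.8081 / 4 = 12.2020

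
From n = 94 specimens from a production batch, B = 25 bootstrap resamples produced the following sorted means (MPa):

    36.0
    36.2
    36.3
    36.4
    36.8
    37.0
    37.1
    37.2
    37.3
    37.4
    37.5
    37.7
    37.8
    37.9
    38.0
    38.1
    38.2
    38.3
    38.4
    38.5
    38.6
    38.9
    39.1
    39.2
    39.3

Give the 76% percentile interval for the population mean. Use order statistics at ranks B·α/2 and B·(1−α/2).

α = 0.24; lower rank = 25 × 0.120 = 3; upper rank = 25 × 0.880 = 22.
The 3rd smallest replicate is 36.3; the 22nd is 38.9.

(36.3, 38.9)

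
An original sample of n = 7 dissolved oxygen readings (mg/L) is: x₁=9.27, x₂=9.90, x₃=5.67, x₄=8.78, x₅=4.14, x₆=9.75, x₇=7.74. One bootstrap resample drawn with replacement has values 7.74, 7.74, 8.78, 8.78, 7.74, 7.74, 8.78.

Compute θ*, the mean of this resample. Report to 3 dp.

Mean = (7.74 + 7.74 + 8.78 + 8.78 + 7.74 + 7.74 + 8.78) / 7 = 57.300 / 7 = 8.186

θ* = 8.186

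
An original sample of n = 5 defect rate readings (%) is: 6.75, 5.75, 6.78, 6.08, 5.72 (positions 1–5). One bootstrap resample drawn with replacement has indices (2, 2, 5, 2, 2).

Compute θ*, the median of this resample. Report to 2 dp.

θ* = 5.75

Resample values: 5.75, 5.75, 5.72, 5.75, 5.75.
Sorted: 5.72, 5.75, 5.75, 5.75, 5.75
Median = middle value = 5.75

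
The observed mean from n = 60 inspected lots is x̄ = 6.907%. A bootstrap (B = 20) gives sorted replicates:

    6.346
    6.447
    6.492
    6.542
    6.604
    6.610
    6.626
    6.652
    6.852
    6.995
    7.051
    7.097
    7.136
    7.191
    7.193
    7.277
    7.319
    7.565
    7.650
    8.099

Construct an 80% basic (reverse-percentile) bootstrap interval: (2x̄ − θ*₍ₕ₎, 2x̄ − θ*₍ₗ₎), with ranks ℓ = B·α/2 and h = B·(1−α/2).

(6.249, 7.367)

Percentile endpoints at ranks 2 and 18: θ*₍2₎ = 6.447, θ*₍18₎ = 7.565.
Basic interval reflects these around x̄:
  lower = 2 × 6.907 − 7.565 = 6.249
  upper = 2 × 6.907 − 6.447 = 7.367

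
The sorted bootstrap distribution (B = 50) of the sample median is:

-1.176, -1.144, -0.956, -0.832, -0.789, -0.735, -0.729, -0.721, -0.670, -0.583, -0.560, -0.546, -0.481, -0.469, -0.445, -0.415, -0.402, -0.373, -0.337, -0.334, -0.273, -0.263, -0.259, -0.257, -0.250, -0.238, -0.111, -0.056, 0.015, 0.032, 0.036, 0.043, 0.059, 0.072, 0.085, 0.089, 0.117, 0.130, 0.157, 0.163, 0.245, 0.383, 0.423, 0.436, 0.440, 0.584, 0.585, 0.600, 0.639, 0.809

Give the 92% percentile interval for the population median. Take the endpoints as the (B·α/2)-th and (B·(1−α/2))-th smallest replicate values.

(-1.144, 0.600)

α = 0.08; lower rank = 50 × 0.040 = 2; upper rank = 50 × 0.960 = 48.
The 2nd smallest replicate is -1.144; the 48th is 0.600.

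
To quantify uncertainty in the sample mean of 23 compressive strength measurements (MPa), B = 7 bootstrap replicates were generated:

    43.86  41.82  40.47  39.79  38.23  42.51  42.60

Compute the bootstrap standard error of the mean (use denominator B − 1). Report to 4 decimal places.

SE* = 1.9308

Bootstrap SE is the standard deviation of the 7 replicate means.
Mean of replicates: (43.86 + 41.82 + 40.47 + 39.79 + 38.23 + 42.51 + 42.60) / 7 = 289.28000 / 7 = 41.32571
Sum of squared deviations: (+2.53429)² + (+0.49429)² + (−0.85571)² + (−1.53571)² + (−3.09571)² + (+1.18429)² + (+1.27429)² = 22.36737
Variance = 22.36737 / 6 = 3.72790
SE* = √3.72790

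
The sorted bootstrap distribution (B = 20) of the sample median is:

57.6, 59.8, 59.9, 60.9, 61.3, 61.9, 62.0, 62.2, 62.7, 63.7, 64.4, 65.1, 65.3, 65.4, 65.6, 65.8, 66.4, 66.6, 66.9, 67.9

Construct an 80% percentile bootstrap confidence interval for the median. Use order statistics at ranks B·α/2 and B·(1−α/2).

(59.8, 66.6)

α = 0.20; lower rank = 20 × 0.100 = 2; upper rank = 20 × 0.900 = 18.
The 2nd smallest replicate is 59.8; the 18th is 66.6.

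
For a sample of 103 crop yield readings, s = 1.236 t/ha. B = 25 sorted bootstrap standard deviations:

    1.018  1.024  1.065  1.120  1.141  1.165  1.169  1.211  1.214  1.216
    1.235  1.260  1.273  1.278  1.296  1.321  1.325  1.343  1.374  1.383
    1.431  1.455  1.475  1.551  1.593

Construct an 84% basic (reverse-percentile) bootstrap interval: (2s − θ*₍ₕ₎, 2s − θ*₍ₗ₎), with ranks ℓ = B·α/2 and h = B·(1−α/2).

(0.997, 1.448)

Percentile endpoints at ranks 2 and 23: θ*₍2₎ = 1.024, θ*₍23₎ = 1.475.
Basic interval reflects these around s:
  lower = 2 × 1.236 − 1.475 = 0.997
  upper = 2 × 1.236 − 1.024 = 1.448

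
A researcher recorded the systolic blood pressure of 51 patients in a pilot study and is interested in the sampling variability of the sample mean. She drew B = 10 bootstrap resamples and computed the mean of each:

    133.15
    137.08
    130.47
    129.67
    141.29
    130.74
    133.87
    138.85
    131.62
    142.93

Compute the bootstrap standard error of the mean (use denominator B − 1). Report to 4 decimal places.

SE* = 4.7701

Bootstrap SE is the standard deviation of the 10 replicate means.
Mean of replicates: (133.15 + 137.08 + 130.47 + 129.67 + 141.29 + 130.74 + 133.87 + 138.85 + 131.62 + 142.93) / 10 = 1349.67000 / 10 = 134.96700
Sum of squared deviations: (−1.81700)² + (+2.11300)² + (−4.49700)² + (−5.29700)² + (+6.32300)² + (−4.22700)² + (−1.09700)² + (+3.88300)² + (−3.34700)² + (+7.96300)² = 204.78821
Variance = 204.78821 / 9 = 22.75425
SE* = √22.75425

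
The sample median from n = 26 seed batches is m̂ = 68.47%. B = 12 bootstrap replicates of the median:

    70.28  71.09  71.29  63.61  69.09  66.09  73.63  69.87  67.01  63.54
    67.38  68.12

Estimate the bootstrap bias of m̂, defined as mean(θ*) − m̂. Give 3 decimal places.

mean(θ*) = (70.28 + 71.09 + 71.29 + 63.61 + 69.09 + 66.09 + 73.63 + 69.87 + 67.01 + 63.54 + 67.38 + 68.12) / 12 = 68.4167
bias = 68.4167 − 68.47

bias = −0.053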